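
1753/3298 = 1753/3298 = 0.53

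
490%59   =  18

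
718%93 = 67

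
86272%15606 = 8242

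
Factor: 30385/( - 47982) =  - 2^( - 1)*3^(-1 )*5^1*11^( - 1)*59^1*103^1*727^( - 1)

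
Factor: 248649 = 3^1*82883^1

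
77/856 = 77/856 = 0.09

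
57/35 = 1  +  22/35 = 1.63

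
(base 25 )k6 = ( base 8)772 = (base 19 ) 17c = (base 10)506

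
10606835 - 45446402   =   - 34839567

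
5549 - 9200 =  - 3651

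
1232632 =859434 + 373198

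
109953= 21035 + 88918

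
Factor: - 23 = -23^1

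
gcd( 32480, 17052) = 812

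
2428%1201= 26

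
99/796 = 99/796 = 0.12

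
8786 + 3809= 12595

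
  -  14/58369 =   -  1 + 58355/58369 = - 0.00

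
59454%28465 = 2524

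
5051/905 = 5+526/905  =  5.58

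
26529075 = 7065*3755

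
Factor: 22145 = 5^1*43^1*103^1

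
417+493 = 910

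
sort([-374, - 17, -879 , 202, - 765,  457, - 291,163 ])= [ - 879, - 765 , - 374, - 291, - 17, 163,  202,457]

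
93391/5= 18678 + 1/5 = 18678.20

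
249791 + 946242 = 1196033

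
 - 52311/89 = - 52311/89 =-587.76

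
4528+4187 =8715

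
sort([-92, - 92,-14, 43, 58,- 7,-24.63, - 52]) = [  -  92,-92, - 52,-24.63, -14, - 7 , 43  ,  58]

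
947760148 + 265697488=1213457636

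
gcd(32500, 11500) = 500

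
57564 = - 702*(-82)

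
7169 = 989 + 6180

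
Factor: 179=179^1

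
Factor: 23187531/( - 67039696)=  - 2^( - 4 ) * 3^1*59^1 *73^( - 1)*269^1*487^1 * 57397^( - 1)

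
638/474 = 1 + 82/237 = 1.35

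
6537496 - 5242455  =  1295041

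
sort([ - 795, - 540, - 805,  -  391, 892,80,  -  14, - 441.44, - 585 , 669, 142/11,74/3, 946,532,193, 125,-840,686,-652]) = [ - 840,-805 , -795, - 652, - 585 , - 540, - 441.44, - 391,-14,142/11, 74/3,  80 , 125,193, 532,669 , 686,892, 946] 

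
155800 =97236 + 58564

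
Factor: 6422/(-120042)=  - 3^ ( - 5) * 13^1= - 13/243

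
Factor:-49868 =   -  2^2 *7^1*13^1*137^1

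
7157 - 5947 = 1210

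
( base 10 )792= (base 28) 108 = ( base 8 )1430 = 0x318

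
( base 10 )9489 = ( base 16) 2511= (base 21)10AI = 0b10010100010001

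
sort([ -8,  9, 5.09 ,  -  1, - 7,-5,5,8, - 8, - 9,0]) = [ - 9, -8, - 8, -7 , - 5  , - 1, 0,5, 5.09, 8,9] 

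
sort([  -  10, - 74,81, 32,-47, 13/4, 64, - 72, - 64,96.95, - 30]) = [ -74, - 72, - 64, - 47, - 30,  -  10, 13/4, 32,  64, 81,96.95]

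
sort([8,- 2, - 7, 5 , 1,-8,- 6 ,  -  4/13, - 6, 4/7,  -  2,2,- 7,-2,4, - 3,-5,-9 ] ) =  [ - 9, - 8, - 7, - 7 , - 6,-6, - 5,-3,-2, - 2,-2, - 4/13,4/7,1,2,4, 5,8] 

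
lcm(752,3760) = 3760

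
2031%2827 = 2031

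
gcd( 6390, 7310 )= 10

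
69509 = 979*71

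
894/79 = 894/79 = 11.32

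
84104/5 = 16820 + 4/5 = 16820.80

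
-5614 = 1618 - 7232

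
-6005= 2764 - 8769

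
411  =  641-230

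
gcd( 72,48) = 24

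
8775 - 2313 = 6462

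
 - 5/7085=  -  1 + 1416/1417 = - 0.00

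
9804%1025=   579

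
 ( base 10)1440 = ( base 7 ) 4125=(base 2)10110100000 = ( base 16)5A0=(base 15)660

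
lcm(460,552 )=2760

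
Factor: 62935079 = 701^1*89779^1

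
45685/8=5710 + 5/8 = 5710.62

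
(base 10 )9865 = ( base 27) DEA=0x2689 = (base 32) 9k9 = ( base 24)h31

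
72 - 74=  - 2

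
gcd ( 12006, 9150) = 6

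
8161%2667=160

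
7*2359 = 16513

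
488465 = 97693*5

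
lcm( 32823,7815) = 164115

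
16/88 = 2/11 = 0.18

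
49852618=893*55826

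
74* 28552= 2112848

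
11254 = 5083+6171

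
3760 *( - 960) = -3609600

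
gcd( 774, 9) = 9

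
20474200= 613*33400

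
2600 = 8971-6371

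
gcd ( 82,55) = 1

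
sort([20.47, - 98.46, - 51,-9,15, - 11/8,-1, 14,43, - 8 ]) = [-98.46 , - 51, - 9, - 8 , - 11/8,-1, 14,15,20.47, 43 ] 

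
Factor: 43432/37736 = 61/53 = 53^( - 1 )* 61^1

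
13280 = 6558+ 6722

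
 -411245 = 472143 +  - 883388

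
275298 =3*91766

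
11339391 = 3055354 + 8284037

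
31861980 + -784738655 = -752876675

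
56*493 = 27608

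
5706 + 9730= 15436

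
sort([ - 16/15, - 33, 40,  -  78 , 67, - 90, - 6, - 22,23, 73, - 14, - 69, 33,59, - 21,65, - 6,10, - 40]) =[ - 90, - 78, - 69, - 40, - 33, - 22, - 21,-14, - 6, - 6, -16/15,10,23,33,40, 59,65,67, 73] 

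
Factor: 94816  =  2^5*2963^1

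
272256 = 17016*16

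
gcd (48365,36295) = 85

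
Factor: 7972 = 2^2*1993^1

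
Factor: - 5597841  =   - 3^1 * 29^1*37^2*47^1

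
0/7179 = 0 = 0.00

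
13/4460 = 13/4460  =  0.00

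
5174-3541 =1633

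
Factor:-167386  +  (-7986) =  - 2^2*17^1*2579^1 = - 175372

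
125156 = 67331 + 57825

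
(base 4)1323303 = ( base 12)4703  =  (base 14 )2C5D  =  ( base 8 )17363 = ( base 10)7923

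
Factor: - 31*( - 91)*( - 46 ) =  - 2^1*7^1*13^1*23^1 * 31^1 = - 129766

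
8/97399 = 8/97399 = 0.00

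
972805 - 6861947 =  -  5889142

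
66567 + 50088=116655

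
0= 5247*0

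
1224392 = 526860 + 697532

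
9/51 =3/17   =  0.18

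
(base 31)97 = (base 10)286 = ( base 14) 166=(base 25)BB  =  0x11E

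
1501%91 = 45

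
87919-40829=47090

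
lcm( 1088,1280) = 21760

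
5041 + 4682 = 9723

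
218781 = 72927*3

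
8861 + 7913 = 16774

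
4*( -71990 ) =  - 287960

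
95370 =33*2890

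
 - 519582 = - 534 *973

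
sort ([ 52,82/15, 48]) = [ 82/15,48,52 ] 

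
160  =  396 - 236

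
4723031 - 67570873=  - 62847842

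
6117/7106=6117/7106 = 0.86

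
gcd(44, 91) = 1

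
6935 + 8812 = 15747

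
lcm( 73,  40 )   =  2920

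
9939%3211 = 306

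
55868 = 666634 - 610766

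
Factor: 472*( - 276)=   -130272 = - 2^5*3^1 * 23^1 * 59^1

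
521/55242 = 521/55242  =  0.01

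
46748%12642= 8822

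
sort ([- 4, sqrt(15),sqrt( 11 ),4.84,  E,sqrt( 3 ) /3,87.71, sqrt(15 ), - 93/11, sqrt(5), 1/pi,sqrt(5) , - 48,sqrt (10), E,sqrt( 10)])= [ - 48, - 93/11,-4, 1/pi,sqrt( 3) /3,sqrt (5 ),sqrt( 5 ),E, E, sqrt( 10),sqrt(10),sqrt ( 11 ) , sqrt (15),sqrt (15), 4.84, 87.71 ] 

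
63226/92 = 31613/46 = 687.24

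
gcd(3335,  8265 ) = 145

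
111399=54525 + 56874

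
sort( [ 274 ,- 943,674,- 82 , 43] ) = [-943, - 82,43, 274,674]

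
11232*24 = 269568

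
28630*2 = 57260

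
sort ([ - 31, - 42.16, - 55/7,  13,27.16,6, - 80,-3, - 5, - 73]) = [ - 80, - 73, - 42.16, - 31, - 55/7,-5, - 3, 6,13,27.16 ] 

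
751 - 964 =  - 213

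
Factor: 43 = 43^1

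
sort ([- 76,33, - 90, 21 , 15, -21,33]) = [-90, - 76,-21,15,21,33,33 ] 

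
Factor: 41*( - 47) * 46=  - 88642 = - 2^1*23^1 * 41^1*47^1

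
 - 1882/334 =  - 6+61/167 = -5.63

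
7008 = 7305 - 297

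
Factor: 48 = 2^4*3^1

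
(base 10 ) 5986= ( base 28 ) 7hm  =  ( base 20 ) ej6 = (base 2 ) 1011101100010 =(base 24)a9a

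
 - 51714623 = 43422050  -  95136673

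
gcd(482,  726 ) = 2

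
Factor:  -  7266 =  - 2^1*3^1*7^1*173^1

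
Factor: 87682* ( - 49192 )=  - 4313252944 =-2^4*7^1*11^1*13^1*43^1*6263^1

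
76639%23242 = 6913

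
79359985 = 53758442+25601543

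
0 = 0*77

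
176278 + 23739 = 200017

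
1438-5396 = -3958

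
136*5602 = 761872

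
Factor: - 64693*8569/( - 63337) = 554354317/63337 = 11^1*19^1 * 41^1*63337^( - 1)*64693^1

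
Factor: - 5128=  - 2^3*641^1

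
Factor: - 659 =-659^1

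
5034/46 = 109 + 10/23 =109.43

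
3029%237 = 185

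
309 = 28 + 281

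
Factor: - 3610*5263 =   -  18999430 = - 2^1*5^1*19^3*277^1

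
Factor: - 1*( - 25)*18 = 2^1*3^2*5^2 = 450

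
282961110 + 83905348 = 366866458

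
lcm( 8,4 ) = 8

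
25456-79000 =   -  53544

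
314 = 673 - 359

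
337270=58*5815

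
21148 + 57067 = 78215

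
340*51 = 17340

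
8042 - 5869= 2173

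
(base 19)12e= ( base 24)H5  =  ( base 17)175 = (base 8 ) 635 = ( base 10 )413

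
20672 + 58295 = 78967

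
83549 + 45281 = 128830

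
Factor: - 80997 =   -  3^1*7^2*19^1*29^1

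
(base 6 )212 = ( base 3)2222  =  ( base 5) 310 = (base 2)1010000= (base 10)80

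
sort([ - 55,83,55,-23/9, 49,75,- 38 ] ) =[ - 55, - 38,-23/9,49,55,75, 83 ] 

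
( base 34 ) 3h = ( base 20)5j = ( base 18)6b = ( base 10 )119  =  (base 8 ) 167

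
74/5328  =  1/72  =  0.01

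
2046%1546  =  500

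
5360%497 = 390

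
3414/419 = 3414/419 = 8.15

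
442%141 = 19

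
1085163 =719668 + 365495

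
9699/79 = 122+ 61/79 = 122.77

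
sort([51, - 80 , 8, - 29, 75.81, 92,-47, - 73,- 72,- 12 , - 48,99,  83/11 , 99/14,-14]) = [-80, - 73, - 72 ,-48, - 47  , - 29,-14, - 12, 99/14, 83/11, 8,  51,75.81, 92, 99 ] 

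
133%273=133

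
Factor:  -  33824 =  - 2^5*7^1*151^1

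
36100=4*9025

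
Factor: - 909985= - 5^1*181997^1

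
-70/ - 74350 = 7/7435 =0.00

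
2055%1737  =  318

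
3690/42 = 87 + 6/7 =87.86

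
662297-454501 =207796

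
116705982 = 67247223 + 49458759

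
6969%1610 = 529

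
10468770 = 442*23685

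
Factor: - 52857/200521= - 63/239 = -  3^2  *7^1*239^(-1 ) 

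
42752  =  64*668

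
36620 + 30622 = 67242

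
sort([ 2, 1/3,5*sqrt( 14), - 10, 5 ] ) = [ - 10, 1/3, 2, 5,5*sqrt(14)]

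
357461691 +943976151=1301437842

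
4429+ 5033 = 9462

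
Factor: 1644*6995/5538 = 2^1*5^1* 13^( - 1) *71^( - 1)*137^1* 1399^1 = 1916630/923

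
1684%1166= 518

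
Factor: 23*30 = 2^1*3^1* 5^1*23^1   =  690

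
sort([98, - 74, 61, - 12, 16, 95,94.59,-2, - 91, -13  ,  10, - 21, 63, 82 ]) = [ - 91,-74, - 21, - 13, - 12, - 2, 10, 16,61, 63, 82, 94.59, 95, 98 ] 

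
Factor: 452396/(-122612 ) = -29^(- 1)*107^1 = -107/29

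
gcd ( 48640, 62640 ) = 80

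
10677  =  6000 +4677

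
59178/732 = 80 + 103/122 =80.84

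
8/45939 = 8/45939  =  0.00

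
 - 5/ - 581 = 5/581 = 0.01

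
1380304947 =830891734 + 549413213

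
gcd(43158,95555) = 1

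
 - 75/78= - 25/26 = -  0.96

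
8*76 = 608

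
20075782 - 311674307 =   -  291598525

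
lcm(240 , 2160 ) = 2160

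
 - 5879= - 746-5133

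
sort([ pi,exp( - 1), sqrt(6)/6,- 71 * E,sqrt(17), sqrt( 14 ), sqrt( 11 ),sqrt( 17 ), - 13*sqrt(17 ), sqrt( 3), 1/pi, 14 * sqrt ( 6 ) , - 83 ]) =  [ - 71*E, - 83,- 13*sqrt(17), 1/pi,exp ( - 1),sqrt( 6 ) /6,sqrt( 3 ), pi,sqrt(  11), sqrt( 14), sqrt( 17), sqrt( 17 ), 14 * sqrt( 6)]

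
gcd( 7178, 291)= 97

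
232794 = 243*958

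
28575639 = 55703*513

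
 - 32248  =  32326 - 64574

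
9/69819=3/23273  =  0.00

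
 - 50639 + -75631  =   - 126270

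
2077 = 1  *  2077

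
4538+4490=9028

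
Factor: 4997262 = 2^1  *3^1*31^1 * 67^1*401^1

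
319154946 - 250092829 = 69062117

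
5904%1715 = 759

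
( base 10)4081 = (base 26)60P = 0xFF1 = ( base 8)7761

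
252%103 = 46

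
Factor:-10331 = -10331^1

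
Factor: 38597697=3^2 * 31^1 * 37^1*3739^1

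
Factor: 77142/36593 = 78/37 = 2^1*3^1 * 13^1*37^(  -  1)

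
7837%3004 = 1829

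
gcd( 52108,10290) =14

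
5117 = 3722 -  - 1395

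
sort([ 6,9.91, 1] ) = [1,6, 9.91] 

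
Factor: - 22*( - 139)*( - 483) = - 2^1*3^1*7^1*11^1*23^1*139^1 =- 1477014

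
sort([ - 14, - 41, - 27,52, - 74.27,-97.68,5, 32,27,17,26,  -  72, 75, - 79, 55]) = [ - 97.68,  -  79, - 74.27, - 72, - 41,- 27, - 14, 5,17,26, 27, 32,52,55,75 ]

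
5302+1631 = 6933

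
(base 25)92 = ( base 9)272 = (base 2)11100011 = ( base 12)16b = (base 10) 227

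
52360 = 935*56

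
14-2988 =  - 2974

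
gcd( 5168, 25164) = 4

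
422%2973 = 422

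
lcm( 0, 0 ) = 0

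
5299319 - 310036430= -304737111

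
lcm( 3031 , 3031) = 3031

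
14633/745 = 19 + 478/745 = 19.64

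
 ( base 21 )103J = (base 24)G57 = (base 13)4339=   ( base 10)9343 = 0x247f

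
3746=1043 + 2703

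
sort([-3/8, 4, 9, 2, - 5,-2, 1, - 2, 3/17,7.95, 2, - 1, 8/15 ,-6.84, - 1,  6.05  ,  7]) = [ - 6.84,-5, - 2, - 2,  -  1,- 1, - 3/8,  3/17,8/15, 1, 2,2 , 4, 6.05, 7,7.95, 9]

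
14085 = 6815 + 7270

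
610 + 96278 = 96888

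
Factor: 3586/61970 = 5^(- 1 ) * 11^1 * 163^1*6197^(- 1 )= 1793/30985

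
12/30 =2/5 = 0.40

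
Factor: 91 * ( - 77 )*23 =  - 7^2*11^1*13^1*23^1 = - 161161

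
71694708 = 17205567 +54489141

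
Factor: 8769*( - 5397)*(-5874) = 277994645082 = 2^1*3^3 * 7^1*11^1*37^1 * 79^1*89^1  *257^1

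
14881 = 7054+7827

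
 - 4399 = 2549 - 6948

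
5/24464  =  5/24464 = 0.00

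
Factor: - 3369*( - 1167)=3^2 * 389^1 * 1123^1= 3931623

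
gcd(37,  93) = 1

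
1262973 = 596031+666942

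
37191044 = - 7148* ( - 5203) 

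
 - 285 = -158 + - 127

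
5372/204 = 26 + 1/3 = 26.33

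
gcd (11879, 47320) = 7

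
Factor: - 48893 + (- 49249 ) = - 98142 = - 2^1*3^1*11^1*1487^1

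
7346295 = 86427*85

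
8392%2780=52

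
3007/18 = 167 + 1/18 = 167.06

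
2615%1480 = 1135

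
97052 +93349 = 190401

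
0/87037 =0 = 0.00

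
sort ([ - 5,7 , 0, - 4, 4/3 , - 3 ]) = [-5, - 4, - 3,0,  4/3 , 7]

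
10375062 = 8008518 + 2366544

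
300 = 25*12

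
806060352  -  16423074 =789637278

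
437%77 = 52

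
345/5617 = 345/5617 = 0.06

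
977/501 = 1 + 476/501  =  1.95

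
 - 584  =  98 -682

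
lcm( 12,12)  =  12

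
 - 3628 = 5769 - 9397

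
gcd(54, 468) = 18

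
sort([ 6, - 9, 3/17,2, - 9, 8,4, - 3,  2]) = [ - 9,-9, - 3,3/17, 2,  2,  4, 6, 8]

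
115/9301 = 115/9301 = 0.01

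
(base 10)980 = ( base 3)1100022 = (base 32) UK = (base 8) 1724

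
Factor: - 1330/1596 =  - 5/6 =- 2^( - 1 )*3^ ( - 1 ) * 5^1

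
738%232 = 42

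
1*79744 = 79744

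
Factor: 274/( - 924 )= - 2^( - 1 )*3^(  -  1)*7^( - 1)*11^ (-1) *137^1 = - 137/462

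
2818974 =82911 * 34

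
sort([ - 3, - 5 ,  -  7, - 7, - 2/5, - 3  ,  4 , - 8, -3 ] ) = [ - 8,  -  7, - 7,-5,-3 , - 3,-3,-2/5, 4]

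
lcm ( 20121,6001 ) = 342057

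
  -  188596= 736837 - 925433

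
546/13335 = 26/635=0.04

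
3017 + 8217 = 11234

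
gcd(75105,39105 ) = 45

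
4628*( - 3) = - 13884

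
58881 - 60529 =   -  1648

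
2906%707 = 78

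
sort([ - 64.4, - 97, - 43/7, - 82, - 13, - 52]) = [  -  97 , - 82,-64.4, - 52, - 13,-43/7]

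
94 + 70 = 164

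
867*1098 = 951966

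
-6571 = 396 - 6967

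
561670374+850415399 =1412085773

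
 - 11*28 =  - 308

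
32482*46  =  1494172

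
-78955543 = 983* ( - 80321)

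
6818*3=20454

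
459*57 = 26163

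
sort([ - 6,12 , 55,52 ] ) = [ -6,12,52, 55]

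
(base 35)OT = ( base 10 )869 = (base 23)1EI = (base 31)s1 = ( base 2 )1101100101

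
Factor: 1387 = 19^1 * 73^1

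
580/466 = 1 + 57/233 = 1.24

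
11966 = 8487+3479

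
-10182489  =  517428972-527611461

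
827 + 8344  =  9171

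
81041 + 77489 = 158530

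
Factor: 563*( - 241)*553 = - 7^1*79^1*241^1*563^1  =  - 75032699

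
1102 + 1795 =2897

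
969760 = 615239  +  354521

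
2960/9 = 328+ 8/9 = 328.89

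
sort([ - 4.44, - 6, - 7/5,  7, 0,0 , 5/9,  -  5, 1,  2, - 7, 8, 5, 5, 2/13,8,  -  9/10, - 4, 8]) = [ - 7 ,-6, - 5,  -  4.44, - 4, - 7/5, - 9/10, 0, 0, 2/13, 5/9,1, 2, 5,  5, 7, 8,8,8]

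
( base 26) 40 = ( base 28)3K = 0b1101000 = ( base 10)104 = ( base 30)3e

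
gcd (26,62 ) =2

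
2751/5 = 2751/5 =550.20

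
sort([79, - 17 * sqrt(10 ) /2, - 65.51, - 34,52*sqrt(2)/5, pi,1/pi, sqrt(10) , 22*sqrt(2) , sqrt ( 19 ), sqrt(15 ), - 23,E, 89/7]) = [ - 65.51, - 34, - 17 * sqrt( 10 ) /2, - 23, 1/pi,E, pi, sqrt(10 ),sqrt( 15),  sqrt(  19 ),89/7  ,  52*sqrt ( 2)/5, 22*sqrt( 2),79 ] 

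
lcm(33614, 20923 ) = 2050454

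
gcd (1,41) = 1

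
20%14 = 6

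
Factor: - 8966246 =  - 2^1*4483123^1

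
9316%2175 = 616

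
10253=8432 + 1821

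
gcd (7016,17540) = 3508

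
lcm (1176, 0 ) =0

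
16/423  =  16/423 = 0.04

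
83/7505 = 83/7505 = 0.01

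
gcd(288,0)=288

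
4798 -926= 3872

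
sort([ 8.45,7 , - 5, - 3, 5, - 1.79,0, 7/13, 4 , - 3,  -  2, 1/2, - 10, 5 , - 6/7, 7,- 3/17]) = [  -  10 , - 5, - 3, - 3, - 2, - 1.79, - 6/7,- 3/17,0, 1/2 , 7/13,4 , 5,  5, 7, 7,8.45] 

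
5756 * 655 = 3770180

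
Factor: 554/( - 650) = -277/325  =  - 5^( - 2) * 13^(-1)*277^1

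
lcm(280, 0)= 0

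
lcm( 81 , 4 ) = 324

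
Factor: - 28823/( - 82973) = 1517/4367 = 11^( - 1 )*37^1 * 41^1 * 397^ ( - 1)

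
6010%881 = 724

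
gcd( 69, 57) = 3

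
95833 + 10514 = 106347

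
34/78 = 17/39= 0.44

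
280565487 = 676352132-395786645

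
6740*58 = 390920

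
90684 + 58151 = 148835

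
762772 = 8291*92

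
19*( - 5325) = - 101175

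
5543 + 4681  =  10224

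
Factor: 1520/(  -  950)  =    -  2^3*5^( -1)  =  - 8/5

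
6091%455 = 176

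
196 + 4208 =4404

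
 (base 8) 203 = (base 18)75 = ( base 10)131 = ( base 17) 7c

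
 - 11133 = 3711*( - 3)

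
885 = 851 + 34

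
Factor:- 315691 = - 315691^1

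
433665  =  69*6285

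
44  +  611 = 655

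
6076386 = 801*7586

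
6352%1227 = 217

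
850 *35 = 29750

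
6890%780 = 650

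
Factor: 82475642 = 2^1*277^1*148873^1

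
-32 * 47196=-1510272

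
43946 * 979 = 43023134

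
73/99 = 73/99=0.74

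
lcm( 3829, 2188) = 15316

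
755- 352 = 403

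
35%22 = 13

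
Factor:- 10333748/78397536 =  - 2^( - 3)*3^(  -  1)*7^ (  -  1 )*116663^( - 1 )*2583437^1 = -  2583437/19599384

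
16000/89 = 179 + 69/89 = 179.78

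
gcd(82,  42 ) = 2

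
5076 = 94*54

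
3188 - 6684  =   - 3496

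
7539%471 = 3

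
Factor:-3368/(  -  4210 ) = 4/5 = 2^2*5^ (- 1) 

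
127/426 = 127/426= 0.30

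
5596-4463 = 1133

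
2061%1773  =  288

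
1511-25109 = - 23598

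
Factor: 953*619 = 589907 = 619^1*953^1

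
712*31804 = 22644448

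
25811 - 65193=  - 39382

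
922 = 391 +531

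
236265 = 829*285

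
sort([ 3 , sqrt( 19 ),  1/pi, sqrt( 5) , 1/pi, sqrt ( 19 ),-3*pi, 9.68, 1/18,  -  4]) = [- 3*pi, - 4, 1/18, 1/pi,1/pi, sqrt( 5) , 3, sqrt ( 19 ), sqrt ( 19), 9.68]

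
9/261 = 1/29 = 0.03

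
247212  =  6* 41202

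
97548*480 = 46823040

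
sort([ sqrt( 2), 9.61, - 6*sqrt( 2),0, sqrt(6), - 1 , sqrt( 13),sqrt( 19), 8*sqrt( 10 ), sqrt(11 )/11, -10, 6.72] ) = [ - 10, - 6*sqrt( 2 ) , - 1, 0, sqrt( 11)/11,  sqrt( 2 ), sqrt(6 ), sqrt(13 ), sqrt( 19 ) , 6.72, 9.61, 8*sqrt( 10)]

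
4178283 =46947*89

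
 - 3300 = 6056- 9356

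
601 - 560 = 41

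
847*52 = 44044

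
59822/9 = 59822/9 = 6646.89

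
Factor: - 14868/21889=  - 2^2*3^2 * 53^( - 1) = - 36/53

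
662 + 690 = 1352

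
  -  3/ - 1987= 3/1987 =0.00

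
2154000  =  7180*300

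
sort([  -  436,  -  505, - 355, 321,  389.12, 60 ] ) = [-505, - 436,-355, 60,321, 389.12 ] 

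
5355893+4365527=9721420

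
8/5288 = 1/661 = 0.00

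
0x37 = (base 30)1P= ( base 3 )2001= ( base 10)55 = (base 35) 1K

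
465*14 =6510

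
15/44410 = 3/8882 =0.00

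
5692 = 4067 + 1625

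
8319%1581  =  414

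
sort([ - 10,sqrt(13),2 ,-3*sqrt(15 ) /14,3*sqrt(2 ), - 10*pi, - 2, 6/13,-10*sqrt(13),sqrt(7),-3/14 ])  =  [ - 10* sqrt (13) ,  -  10*pi, - 10, - 2,-3*sqrt( 15) /14, - 3/14,6/13, 2,sqrt ( 7 ),sqrt( 13),3 * sqrt( 2 )] 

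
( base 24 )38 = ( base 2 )1010000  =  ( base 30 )2K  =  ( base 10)80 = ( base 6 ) 212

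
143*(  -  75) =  - 10725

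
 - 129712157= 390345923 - 520058080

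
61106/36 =1697 + 7/18=1697.39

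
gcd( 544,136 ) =136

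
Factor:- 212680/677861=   -  2^3*5^1*13^1*83^( - 1 ) *409^1*8167^( - 1 ) 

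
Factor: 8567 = 13^1 * 659^1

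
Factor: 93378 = 2^1*3^1*79^1*197^1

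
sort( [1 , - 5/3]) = [ - 5/3,1 ] 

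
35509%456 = 397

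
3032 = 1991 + 1041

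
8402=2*4201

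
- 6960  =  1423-8383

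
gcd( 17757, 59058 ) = 9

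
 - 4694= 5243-9937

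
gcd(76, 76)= 76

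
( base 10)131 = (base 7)245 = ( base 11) 10A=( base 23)5G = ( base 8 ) 203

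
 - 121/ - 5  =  121/5 = 24.20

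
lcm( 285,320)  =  18240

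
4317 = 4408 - 91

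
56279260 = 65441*860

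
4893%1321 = 930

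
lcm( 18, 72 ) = 72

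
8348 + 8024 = 16372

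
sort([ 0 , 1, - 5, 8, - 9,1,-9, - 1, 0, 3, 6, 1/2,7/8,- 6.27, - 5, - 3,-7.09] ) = [ - 9,-9, - 7.09,  -  6.27, - 5,  -  5, - 3, - 1,0,0, 1/2 , 7/8, 1, 1, 3, 6,8]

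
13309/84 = 13309/84 = 158.44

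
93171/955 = 97 + 536/955 = 97.56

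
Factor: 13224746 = 2^1 * 193^1 * 34261^1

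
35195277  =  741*47497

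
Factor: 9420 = 2^2*3^1*5^1*157^1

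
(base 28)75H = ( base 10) 5645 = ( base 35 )4LA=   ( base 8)13015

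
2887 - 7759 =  - 4872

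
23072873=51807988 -28735115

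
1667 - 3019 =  -1352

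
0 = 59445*0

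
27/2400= 9/800 = 0.01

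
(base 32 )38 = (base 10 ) 104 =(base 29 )3H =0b1101000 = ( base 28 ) 3K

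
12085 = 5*2417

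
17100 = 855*20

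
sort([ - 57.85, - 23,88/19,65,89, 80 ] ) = [-57.85 ,- 23, 88/19, 65, 80, 89] 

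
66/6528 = 11/1088 = 0.01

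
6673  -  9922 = -3249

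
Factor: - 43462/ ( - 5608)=2^(  -  2 ) * 31^1= 31/4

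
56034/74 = 757+ 8/37 = 757.22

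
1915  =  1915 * 1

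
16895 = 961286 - 944391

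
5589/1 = 5589= 5589.00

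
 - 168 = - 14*12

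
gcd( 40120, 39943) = 59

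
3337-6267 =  - 2930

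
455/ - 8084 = -1  +  7629/8084 = - 0.06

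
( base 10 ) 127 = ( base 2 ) 1111111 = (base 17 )78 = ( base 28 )4f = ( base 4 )1333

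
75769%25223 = 100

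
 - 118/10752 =- 1 + 5317/5376=- 0.01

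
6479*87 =563673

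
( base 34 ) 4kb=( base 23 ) A12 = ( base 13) 255b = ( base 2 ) 1010011000011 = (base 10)5315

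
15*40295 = 604425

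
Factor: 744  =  2^3*3^1 * 31^1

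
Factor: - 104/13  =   - 8= -2^3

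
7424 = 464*16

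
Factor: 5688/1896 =3^1  =  3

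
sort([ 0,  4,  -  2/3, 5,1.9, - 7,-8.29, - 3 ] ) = [ - 8.29 , - 7, - 3,-2/3 , 0, 1.9,4,5]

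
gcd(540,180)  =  180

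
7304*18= 131472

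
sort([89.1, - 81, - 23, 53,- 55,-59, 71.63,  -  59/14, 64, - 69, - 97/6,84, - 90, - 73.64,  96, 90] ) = [  -  90 , - 81 ,  -  73.64, - 69, - 59, -55,  -  23,-97/6,-59/14, 53, 64,71.63, 84, 89.1,90, 96 ]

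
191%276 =191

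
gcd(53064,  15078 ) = 6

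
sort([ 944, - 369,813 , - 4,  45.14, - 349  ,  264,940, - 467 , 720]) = [ - 467,-369, - 349, - 4,45.14,264  ,  720,813,940,944 ] 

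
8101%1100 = 401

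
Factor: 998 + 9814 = 2^2*3^1*17^1*53^1 = 10812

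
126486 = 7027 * 18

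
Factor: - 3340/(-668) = 5^1 = 5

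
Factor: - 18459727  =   - 11^1*13^1*129089^1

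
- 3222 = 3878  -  7100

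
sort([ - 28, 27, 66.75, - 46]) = [-46, - 28,27,66.75]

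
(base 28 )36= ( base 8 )132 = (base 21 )46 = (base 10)90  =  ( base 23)3L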